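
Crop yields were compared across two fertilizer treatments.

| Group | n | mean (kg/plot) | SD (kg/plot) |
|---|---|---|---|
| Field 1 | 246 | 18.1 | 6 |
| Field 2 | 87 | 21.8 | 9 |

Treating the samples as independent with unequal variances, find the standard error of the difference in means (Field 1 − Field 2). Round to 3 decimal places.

Per-group SEs: s₁/√n₁ = 6/√246 = 0.3825, s₂/√n₂ = 9/√87 = 0.9649.
Unpooled SE of the difference: √(0.14630625 + 0.93103201) = 1.0379.

1.038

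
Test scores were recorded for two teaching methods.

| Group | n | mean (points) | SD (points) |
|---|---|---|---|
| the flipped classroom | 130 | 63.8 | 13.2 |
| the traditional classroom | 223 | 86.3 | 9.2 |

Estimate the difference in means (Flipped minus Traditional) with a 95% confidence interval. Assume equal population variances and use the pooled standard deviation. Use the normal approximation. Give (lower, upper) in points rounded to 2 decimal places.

(-24.85, -20.15)

s_p = √[((n₁−1)s₁² + (n₂−1)s₂²)/(n₁+n₂−2)] = √[(129·13.2² + 222·9.2²)/351] = 10.8430.
SE = 10.8430·√(1/130 + 1/223) = 1.1965.
With z* = 1.960, margin = 1.960 × 1.1965 = 2.3451.
x̄₁ − x̄₂ = 63.8 − 86.3 = -22.5000; interval -22.5000 ± 2.3451 = (-24.85, -20.15).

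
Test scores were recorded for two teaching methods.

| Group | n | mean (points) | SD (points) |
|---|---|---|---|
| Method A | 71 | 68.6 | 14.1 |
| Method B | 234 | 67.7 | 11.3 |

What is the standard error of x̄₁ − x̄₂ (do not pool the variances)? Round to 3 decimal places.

1.829

Standard errors of each mean: 14.1/√71 = 1.6734 and 11.3/√234 = 0.7387.
SE(x̄₁ − x̄₂) = √(1.6734² + 0.7387²) = 1.8292 for independent samples with unequal variances.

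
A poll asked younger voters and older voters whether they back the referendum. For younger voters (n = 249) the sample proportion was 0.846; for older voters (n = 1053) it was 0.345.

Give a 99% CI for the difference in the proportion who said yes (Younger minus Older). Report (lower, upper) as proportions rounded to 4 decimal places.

Each SE is √(p̂(1−p̂)/n): √(0.8460·0.1540/249) = 0.02287 and √(0.3450·0.6550/1053) = 0.01465.
SE(p̂₁ − p̂₂) = √(SE₁² + SE₂²) = √(0.0005230369 + 0.0002146225) = 0.02716, since the two samples are independent.
At 99% confidence z* = 2.576; margin = 2.576 × 0.02716 = 0.06996.
The difference is 0.8460 − 0.3450 = 0.5010, so the interval is 0.5010 ± 0.06996 = (0.4310, 0.5710).

(0.4310, 0.5710)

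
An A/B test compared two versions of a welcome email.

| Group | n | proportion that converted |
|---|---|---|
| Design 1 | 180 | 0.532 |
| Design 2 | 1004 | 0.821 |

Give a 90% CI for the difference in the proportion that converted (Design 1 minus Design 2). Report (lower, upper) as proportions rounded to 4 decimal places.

(-0.3533, -0.2247)

The two standard errors are √(0.5320×0.4680/180) = 0.03719 and √(0.8210×0.1790/1004) = 0.01210.
Because the samples are independent, SE_diff = √(0.03719² + 0.01210²) = 0.03911.
Using z* = 1.645 for 90%, ME = 1.645 × 0.03911 = 0.06434.
p̂₁ − p̂₂ = -0.2890; interval -0.2890 ± 0.06434 gives (-0.3533, -0.2247).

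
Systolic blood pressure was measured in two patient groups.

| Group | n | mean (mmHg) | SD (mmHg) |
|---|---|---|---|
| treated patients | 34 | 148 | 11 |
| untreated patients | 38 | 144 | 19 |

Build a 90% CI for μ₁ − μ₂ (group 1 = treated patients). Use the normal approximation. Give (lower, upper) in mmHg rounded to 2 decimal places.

Per-group SEs: s₁/√n₁ = 11/√34 = 1.8865, s₂/√n₂ = 19/√38 = 3.0822.
Unpooled SE of the difference: √(3.55888225 + 9.49995684) = 3.6137.
Margin of error = z* · SE = 1.645 × 3.6137 = 5.9445.
x̄₁ − x̄₂ = 148 − 144 = 4.0000.
CI: 4.0000 ± 5.9445 = (-1.94, 9.94).

(-1.94, 9.94)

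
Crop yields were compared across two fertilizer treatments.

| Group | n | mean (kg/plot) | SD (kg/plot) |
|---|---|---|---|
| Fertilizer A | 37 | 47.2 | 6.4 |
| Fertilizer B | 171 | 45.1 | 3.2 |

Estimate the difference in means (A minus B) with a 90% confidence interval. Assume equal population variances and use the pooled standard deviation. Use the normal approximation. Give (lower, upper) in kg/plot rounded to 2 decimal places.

(0.92, 3.28)

s_p = √[((n₁−1)s₁² + (n₂−1)s₂²)/(n₁+n₂−2)] = √[(36·6.4² + 170·3.2²)/206] = 3.9508.
SE = 3.9508·√(1/37 + 1/171) = 0.7163.
With z* = 1.645, margin = 1.645 × 0.7163 = 1.1783.
x̄₁ − x̄₂ = 47.2 − 45.1 = 2.1000; interval 2.1000 ± 1.1783 = (0.92, 3.28).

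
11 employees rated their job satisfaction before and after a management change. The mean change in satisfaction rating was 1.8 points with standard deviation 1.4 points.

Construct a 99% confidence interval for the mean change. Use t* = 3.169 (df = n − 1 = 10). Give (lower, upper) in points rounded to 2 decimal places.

(0.46, 3.14)

This is a matched-pairs design, so SE = s_d/√n = 1.4/√11 = 0.4221.
Margin = 3.169 × 0.4221 = 1.3376; the interval is 1.8 ± 1.3376 = (0.46, 3.14).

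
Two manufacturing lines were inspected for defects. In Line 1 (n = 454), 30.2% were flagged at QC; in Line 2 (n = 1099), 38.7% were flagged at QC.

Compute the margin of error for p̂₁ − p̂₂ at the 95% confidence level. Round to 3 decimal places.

0.051

The two standard errors are √(0.3020×0.6980/454) = 0.02155 and √(0.3870×0.6130/1099) = 0.01469.
Because the samples are independent, SE_diff = √(0.02155² + 0.01469²) = 0.02608.
Using z* = 1.960 for 95%, ME = 1.960 × 0.02608 = 0.05112.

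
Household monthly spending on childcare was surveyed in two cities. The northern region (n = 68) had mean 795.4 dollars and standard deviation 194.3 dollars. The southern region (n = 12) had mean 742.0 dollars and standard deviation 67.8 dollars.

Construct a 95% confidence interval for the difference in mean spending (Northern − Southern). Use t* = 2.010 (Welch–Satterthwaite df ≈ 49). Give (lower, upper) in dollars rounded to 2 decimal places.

(-8.17, 114.97)

Standard errors of each mean: 194.3/√68 = 23.5623 and 67.8/√12 = 19.5722.
SE(x̄₁ − x̄₂) = √(23.5623² + 19.5722²) = 30.6309 for independent samples with unequal variances.
With t* = 2.010, the margin is 2.010 × 30.6309 = 61.5681.
x̄₁ − x̄₂ = 795.4 − 742.0 = 53.4000; the interval is 53.4000 ± 61.5681 = (-8.17, 114.97).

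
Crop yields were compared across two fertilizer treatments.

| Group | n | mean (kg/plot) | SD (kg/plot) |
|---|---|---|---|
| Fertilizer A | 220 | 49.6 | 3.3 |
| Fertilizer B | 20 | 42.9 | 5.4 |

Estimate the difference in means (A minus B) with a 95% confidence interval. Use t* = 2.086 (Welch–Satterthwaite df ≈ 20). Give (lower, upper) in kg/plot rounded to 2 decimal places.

Standard errors of each mean: 3.3/√220 = 0.2225 and 5.4/√20 = 1.2075.
SE(x̄₁ − x̄₂) = √(0.2225² + 1.2075²) = 1.2278 for independent samples with unequal variances.
With t* = 2.086, the margin is 2.086 × 1.2278 = 2.5612.
x̄₁ − x̄₂ = 49.6 − 42.9 = 6.7000; the interval is 6.7000 ± 2.5612 = (4.14, 9.26).

(4.14, 9.26)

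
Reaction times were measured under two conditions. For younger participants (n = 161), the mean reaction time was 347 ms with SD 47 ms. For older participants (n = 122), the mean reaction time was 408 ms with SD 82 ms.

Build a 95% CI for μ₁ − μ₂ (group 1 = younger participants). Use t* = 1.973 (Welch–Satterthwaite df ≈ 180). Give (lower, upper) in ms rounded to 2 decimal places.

(-77.37, -44.63)

Standard errors of each mean: 47/√161 = 3.7041 and 82/√122 = 7.4239.
SE(x̄₁ − x̄₂) = √(3.7041² + 7.4239²) = 8.2967 for independent samples with unequal variances.
With t* = 1.973, the margin is 1.973 × 8.2967 = 16.3694.
x̄₁ − x̄₂ = 347 − 408 = -61.0000; the interval is -61.0000 ± 16.3694 = (-77.37, -44.63).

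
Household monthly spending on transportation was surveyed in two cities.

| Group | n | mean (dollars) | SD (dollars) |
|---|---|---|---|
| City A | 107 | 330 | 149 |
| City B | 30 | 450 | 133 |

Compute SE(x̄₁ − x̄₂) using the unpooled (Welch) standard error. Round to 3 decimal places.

28.233

Standard errors of each mean: 149/√107 = 14.4044 and 133/√30 = 24.2824.
SE(x̄₁ − x̄₂) = √(14.4044² + 24.2824²) = 28.2333 for independent samples with unequal variances.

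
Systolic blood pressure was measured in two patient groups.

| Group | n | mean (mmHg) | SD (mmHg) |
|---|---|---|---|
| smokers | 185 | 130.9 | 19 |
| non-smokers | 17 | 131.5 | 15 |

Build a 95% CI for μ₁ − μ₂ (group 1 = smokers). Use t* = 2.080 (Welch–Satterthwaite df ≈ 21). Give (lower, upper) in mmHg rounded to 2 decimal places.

(-8.71, 7.51)

Per-group SEs: s₁/√n₁ = 19/√185 = 1.3969, s₂/√n₂ = 15/√17 = 3.6380.
Unpooled SE of the difference: √(1.95132961 + 13.235044) = 3.8970.
Margin of error = t* · SE = 2.080 × 3.8970 = 8.1058.
x̄₁ − x̄₂ = 130.9 − 131.5 = -0.6000.
CI: -0.6000 ± 8.1058 = (-8.71, 7.51).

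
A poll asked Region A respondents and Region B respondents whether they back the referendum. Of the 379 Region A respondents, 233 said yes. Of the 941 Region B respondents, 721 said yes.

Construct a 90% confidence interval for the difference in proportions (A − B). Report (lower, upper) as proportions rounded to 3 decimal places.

(-0.198, -0.104)

Sample proportions: 233/379 = 0.6148, 721/941 = 0.7662.
Each SE is √(p̂(1−p̂)/n): √(0.6148·0.3852/379) = 0.02500 and √(0.7662·0.2338/941) = 0.01380.
SE(p̂₁ − p̂₂) = √(SE₁² + SE₂²) = √(0.000625 + 0.00019044) = 0.02856, since the two samples are independent.
At 90% confidence z* = 1.645; margin = 1.645 × 0.02856 = 0.04698.
The difference is 0.6148 − 0.7662 = -0.1514, so the interval is -0.1514 ± 0.04698 = (-0.198, -0.104).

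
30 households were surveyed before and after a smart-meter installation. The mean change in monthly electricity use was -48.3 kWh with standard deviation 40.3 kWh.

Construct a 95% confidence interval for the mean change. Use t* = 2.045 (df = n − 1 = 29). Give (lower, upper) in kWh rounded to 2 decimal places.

(-63.35, -33.25)

Paired design: SE = s_d/√n = 40.3/√30 = 7.3577.
t* = 2.045; margin of error = 2.045 × 7.3577 = 15.0465.
-48.3 ± 15.0465 → (-63.35, -33.25).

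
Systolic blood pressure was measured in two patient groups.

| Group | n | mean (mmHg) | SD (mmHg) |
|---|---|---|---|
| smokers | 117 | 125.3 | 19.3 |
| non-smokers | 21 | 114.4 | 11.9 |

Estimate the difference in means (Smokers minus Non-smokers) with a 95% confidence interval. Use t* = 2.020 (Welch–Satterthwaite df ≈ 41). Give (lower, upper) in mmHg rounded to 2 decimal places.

SE₁ = s₁/√n₁ = 19.3/√117 = 1.7843; SE₂ = 11.9/√21 = 2.5968.
Independent samples, unequal variances: SE_diff = √(SE₁² + SE₂²) = √(3.18372649 + 6.74337024) = 3.1507.
t* = 2.020, so margin of error = 2.020 × 3.1507 = 6.3644.
Difference in means = 125.3 − 114.4 = 10.9000.
10.9000 ± 6.3644 → (4.54, 17.26).

(4.54, 17.26)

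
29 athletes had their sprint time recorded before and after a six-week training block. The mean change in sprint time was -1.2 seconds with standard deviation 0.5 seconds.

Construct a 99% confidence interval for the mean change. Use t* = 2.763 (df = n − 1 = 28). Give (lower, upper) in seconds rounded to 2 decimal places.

This is a matched-pairs design, so SE = s_d/√n = 0.5/√29 = 0.0928.
Margin = 2.763 × 0.0928 = 0.2564; the interval is -1.2 ± 0.2564 = (-1.46, -0.94).

(-1.46, -0.94)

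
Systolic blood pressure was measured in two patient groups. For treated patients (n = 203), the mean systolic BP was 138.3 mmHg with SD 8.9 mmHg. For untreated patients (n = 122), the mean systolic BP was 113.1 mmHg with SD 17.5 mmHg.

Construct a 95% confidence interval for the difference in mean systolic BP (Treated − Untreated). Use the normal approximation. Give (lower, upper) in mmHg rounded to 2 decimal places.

(21.86, 28.54)

SE₁ = s₁/√n₁ = 8.9/√203 = 0.6247; SE₂ = 17.5/√122 = 1.5844.
Independent samples, unequal variances: SE_diff = √(SE₁² + SE₂²) = √(0.39025009 + 2.51032336) = 1.7031.
z* = 1.960, so margin of error = 1.960 × 1.7031 = 3.3381.
Difference in means = 138.3 − 113.1 = 25.2000.
25.2000 ± 3.3381 → (21.86, 28.54).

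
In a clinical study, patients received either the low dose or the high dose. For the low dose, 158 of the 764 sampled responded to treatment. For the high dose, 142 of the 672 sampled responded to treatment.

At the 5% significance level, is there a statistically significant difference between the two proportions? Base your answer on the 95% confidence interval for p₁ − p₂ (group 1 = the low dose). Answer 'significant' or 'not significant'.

Sample proportions: 158/764 = 0.2068, 142/672 = 0.2113.
Each SE is √(p̂(1−p̂)/n): √(0.2068·0.7932/764) = 0.01465 and √(0.2113·0.7887/672) = 0.01575.
SE(p̂₁ − p̂₂) = √(SE₁² + SE₂²) = √(0.0002146225 + 0.0002480625) = 0.02151, since the two samples are independent.
At 95% confidence z* = 1.960; margin = 1.960 × 0.02151 = 0.04216.
The difference is 0.2068 − 0.2113 = -0.0045, so the interval is -0.0045 ± 0.04216 = (-0.04666, 0.03766).
The interval (-0.04666, 0.03766) contains 0, so the difference is not significant.

not significant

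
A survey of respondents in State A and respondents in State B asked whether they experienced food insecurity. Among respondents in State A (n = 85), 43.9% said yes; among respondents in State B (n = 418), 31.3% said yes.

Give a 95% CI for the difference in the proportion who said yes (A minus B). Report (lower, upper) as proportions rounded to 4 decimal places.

SE₁ = √(p̂₁(1−p̂₁)/n₁) = √(0.4390·0.5610/85) = 0.05383; SE₂ = √(0.3130·0.6870/418) = 0.02268.
Independent samples: SE of the difference = √(SE₁² + SE₂²) = √(0.0028976689 + 0.0005143824) = 0.05841.
z* for 95% confidence is 1.960, so the margin of error is 1.960 × 0.05841 = 0.11448.
Point estimate p̂₁ − p̂₂ = 0.4390 − 0.3130 = 0.1260.
0.1260 ± 0.11448 → (0.0115, 0.2405).

(0.0115, 0.2405)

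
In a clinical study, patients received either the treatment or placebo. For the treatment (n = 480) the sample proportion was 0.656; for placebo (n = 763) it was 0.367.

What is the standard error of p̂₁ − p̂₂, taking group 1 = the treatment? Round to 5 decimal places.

SE₁ = √(p̂₁(1−p̂₁)/n₁) = √(0.6560·0.3440/480) = 0.02168; SE₂ = √(0.3670·0.6330/763) = 0.01745.
Independent samples: SE of the difference = √(SE₁² + SE₂²) = √(0.0004700224 + 0.0003045025) = 0.02783.

0.02783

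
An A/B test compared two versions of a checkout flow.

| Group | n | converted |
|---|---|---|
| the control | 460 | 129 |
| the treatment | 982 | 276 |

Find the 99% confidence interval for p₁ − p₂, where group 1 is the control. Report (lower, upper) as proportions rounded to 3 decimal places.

(-0.066, 0.065)

Sample proportions: 129/460 = 0.2804, 276/982 = 0.2811.
Each SE is √(p̂(1−p̂)/n): √(0.2804·0.7196/460) = 0.02094 and √(0.2811·0.7189/982) = 0.01435.
SE(p̂₁ − p̂₂) = √(SE₁² + SE₂²) = √(0.0004384836 + 0.0002059225) = 0.02539, since the two samples are independent.
At 99% confidence z* = 2.576; margin = 2.576 × 0.02539 = 0.06540.
The difference is 0.2804 − 0.2811 = -0.0007, so the interval is -0.0007 ± 0.06540 = (-0.066, 0.065).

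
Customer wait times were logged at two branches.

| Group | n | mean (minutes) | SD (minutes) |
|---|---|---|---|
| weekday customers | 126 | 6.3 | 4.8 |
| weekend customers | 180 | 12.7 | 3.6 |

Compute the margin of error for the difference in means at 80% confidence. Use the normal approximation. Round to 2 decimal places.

SE₁ = s₁/√n₁ = 4.8/√126 = 0.4276; SE₂ = 3.6/√180 = 0.2683.
Independent samples, unequal variances: SE_diff = √(SE₁² + SE₂²) = √(0.18284176 + 0.07198489) = 0.5048.
z* = 1.282, so margin of error = 1.282 × 0.5048 = 0.6472.

0.65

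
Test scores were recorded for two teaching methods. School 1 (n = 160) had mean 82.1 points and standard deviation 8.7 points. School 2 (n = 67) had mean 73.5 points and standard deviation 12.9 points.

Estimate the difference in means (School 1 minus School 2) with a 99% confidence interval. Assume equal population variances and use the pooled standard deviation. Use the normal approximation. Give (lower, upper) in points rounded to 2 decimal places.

(4.81, 12.39)

s_p = √[((n₁−1)s₁² + (n₂−1)s₂²)/(n₁+n₂−2)] = √[(159·8.7² + 66·12.9²)/225] = 10.1144.
SE = 10.1144·√(1/160 + 1/67) = 1.4718.
With z* = 2.576, margin = 2.576 × 1.4718 = 3.7914.
x̄₁ − x̄₂ = 82.1 − 73.5 = 8.6000; interval 8.6000 ± 3.7914 = (4.81, 12.39).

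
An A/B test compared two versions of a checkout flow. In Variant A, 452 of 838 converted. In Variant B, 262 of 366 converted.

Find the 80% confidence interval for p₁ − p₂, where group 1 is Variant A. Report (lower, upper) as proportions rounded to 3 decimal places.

(-0.214, -0.139)

Sample proportions: 452/838 = 0.5394, 262/366 = 0.7158.
Each SE is √(p̂(1−p̂)/n): √(0.5394·0.4606/838) = 0.01722 and √(0.7158·0.2842/366) = 0.02358.
SE(p̂₁ − p̂₂) = √(SE₁² + SE₂²) = √(0.0002965284 + 0.0005560164) = 0.02920, since the two samples are independent.
At 80% confidence z* = 1.282; margin = 1.282 × 0.02920 = 0.03743.
The difference is 0.5394 − 0.7158 = -0.1764, so the interval is -0.1764 ± 0.03743 = (-0.214, -0.139).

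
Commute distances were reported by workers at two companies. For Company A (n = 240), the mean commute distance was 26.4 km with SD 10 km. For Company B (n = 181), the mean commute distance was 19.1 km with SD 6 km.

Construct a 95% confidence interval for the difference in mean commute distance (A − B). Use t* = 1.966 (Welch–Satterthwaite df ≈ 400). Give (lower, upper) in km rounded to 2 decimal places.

Per-group SEs: s₁/√n₁ = 10/√240 = 0.6455, s₂/√n₂ = 6/√181 = 0.4460.
Unpooled SE of the difference: √(0.41667025 + 0.198916) = 0.7846.
Margin of error = t* · SE = 1.966 × 0.7846 = 1.5425.
x̄₁ − x̄₂ = 26.4 − 19.1 = 7.3000.
CI: 7.3000 ± 1.5425 = (5.76, 8.84).

(5.76, 8.84)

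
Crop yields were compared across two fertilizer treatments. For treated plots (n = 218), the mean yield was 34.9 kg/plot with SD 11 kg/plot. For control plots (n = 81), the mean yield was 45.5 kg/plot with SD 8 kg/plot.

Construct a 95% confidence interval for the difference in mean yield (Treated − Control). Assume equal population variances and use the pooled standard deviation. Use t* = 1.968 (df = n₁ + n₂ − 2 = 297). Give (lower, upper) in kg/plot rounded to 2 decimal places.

(-13.23, -7.97)

Pooled variance s_p² = [217·11² + 80·8²] / (218+81−2) = 105.6465, so s_p = 10.2784.
SE_diff = s_p·√(1/n₁ + 1/n₂) = 10.2784·√(1/218 + 1/81) = 1.3375.
t* = 1.968; margin = 1.968 × 1.3375 = 2.6322.
Difference = 34.9 − 45.5 = -10.6000.
-10.6000 ± 2.6322 → (-13.23, -7.97).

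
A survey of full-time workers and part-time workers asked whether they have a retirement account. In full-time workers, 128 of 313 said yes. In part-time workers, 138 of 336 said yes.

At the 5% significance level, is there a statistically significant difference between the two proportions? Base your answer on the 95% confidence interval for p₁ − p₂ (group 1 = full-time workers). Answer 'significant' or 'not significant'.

First, p̂₁ = 128/313 = 0.4089; p̂₂ = 138/336 = 0.4107.
The two standard errors are √(0.4089×0.5911/313) = 0.02779 and √(0.4107×0.5893/336) = 0.02684.
Because the samples are independent, SE_diff = √(0.02779² + 0.02684²) = 0.03864.
Using z* = 1.960 for 95%, ME = 1.960 × 0.03864 = 0.07573.
p̂₁ − p̂₂ = -0.0018; interval -0.0018 ± 0.07573 gives (-0.07753, 0.07393).
The interval (-0.07753, 0.07393) contains 0, so the difference is not significant.

not significant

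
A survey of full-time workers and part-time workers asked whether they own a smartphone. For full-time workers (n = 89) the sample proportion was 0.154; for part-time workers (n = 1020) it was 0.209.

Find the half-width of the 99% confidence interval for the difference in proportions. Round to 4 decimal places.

0.1039

The two standard errors are √(0.1540×0.8460/89) = 0.03826 and √(0.2090×0.7910/1020) = 0.01273.
Because the samples are independent, SE_diff = √(0.03826² + 0.01273²) = 0.04032.
Using z* = 2.576 for 99%, ME = 2.576 × 0.04032 = 0.10386.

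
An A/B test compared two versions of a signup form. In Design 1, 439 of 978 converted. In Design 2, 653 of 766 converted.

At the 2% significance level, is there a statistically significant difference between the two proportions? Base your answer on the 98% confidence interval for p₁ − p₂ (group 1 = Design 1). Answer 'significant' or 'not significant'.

significant

p̂₁ = 439/978 = 0.4489 and p̂₂ = 653/766 = 0.8525.
SE₁ = √(p̂₁(1−p̂₁)/n₁) = √(0.4489·0.5511/978) = 0.01590; SE₂ = √(0.8525·0.1475/766) = 0.01281.
Independent samples: SE of the difference = √(SE₁² + SE₂²) = √(0.00025281 + 0.0001640961) = 0.02042.
z* for 98% confidence is 2.326, so the margin of error is 2.326 × 0.02042 = 0.04750.
Point estimate p̂₁ − p̂₂ = 0.4489 − 0.8525 = -0.4036.
-0.4036 ± 0.04750 → (-0.45110, -0.35610).
The interval (-0.45110, -0.35610) does not contain 0, so the difference is significant.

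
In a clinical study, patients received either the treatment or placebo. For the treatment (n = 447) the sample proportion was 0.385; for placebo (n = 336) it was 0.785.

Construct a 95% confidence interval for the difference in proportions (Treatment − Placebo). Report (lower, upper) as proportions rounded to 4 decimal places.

(-0.4630, -0.3370)

Each SE is √(p̂(1−p̂)/n): √(0.3850·0.6150/447) = 0.02302 and √(0.7850·0.2150/336) = 0.02241.
SE(p̂₁ − p̂₂) = √(SE₁² + SE₂²) = √(0.0005299204 + 0.0005022081) = 0.03213, since the two samples are independent.
At 95% confidence z* = 1.960; margin = 1.960 × 0.03213 = 0.06297.
The difference is 0.3850 − 0.7850 = -0.4000, so the interval is -0.4000 ± 0.06297 = (-0.4630, -0.3370).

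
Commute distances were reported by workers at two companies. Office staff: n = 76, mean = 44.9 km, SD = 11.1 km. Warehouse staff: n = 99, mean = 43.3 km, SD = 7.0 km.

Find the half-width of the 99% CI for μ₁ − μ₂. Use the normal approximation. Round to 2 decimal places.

Per-group SEs: s₁/√n₁ = 11.1/√76 = 1.2733, s₂/√n₂ = 7.0/√99 = 0.7035.
Unpooled SE of the difference: √(1.62129289 + 0.49491225) = 1.4547.
Margin of error = z* · SE = 2.576 × 1.4547 = 3.7473.

3.75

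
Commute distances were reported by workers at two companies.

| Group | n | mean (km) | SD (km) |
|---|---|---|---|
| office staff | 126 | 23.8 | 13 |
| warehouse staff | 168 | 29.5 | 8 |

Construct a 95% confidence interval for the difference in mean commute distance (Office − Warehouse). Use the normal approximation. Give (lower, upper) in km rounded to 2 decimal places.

Standard errors of each mean: 13/√126 = 1.1581 and 8/√168 = 0.6172.
SE(x̄₁ − x̄₂) = √(1.1581² + 0.6172²) = 1.3123 for independent samples with unequal variances.
With z* = 1.960, the margin is 1.960 × 1.3123 = 2.5721.
x̄₁ − x̄₂ = 23.8 − 29.5 = -5.7000; the interval is -5.7000 ± 2.5721 = (-8.27, -3.13).

(-8.27, -3.13)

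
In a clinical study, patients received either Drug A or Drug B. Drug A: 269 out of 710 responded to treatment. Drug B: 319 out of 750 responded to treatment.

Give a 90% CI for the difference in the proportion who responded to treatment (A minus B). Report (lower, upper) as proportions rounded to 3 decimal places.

First, p̂₁ = 269/710 = 0.3789; p̂₂ = 319/750 = 0.4253.
The two standard errors are √(0.3789×0.6211/710) = 0.01821 and √(0.4253×0.5747/750) = 0.01805.
Because the samples are independent, SE_diff = √(0.01821² + 0.01805²) = 0.02564.
Using z* = 1.645 for 90%, ME = 1.645 × 0.02564 = 0.04218.
p̂₁ − p̂₂ = -0.0464; interval -0.0464 ± 0.04218 gives (-0.089, -0.004).

(-0.089, -0.004)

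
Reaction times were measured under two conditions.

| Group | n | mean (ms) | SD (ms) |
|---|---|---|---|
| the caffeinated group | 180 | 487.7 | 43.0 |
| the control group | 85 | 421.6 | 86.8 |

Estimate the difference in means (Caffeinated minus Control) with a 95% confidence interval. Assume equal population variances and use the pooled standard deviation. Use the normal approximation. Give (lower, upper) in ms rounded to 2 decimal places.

Pooled variance s_p² = [179·43.0² + 84·86.8²] / (180+85−2) = 3664.8181, so s_p = 60.5377.
SE_diff = s_p·√(1/n₁ + 1/n₂) = 60.5377·√(1/180 + 1/85) = 7.9672.
z* = 1.960; margin = 1.960 × 7.9672 = 15.6157.
Difference = 487.7 − 421.6 = 66.1000.
66.1000 ± 15.6157 → (50.48, 81.72).

(50.48, 81.72)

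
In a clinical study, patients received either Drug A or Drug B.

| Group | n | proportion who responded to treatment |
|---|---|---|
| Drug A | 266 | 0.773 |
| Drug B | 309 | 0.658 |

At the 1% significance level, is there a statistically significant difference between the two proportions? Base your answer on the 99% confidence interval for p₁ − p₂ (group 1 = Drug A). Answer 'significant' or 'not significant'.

Each SE is √(p̂(1−p̂)/n): √(0.7730·0.2270/266) = 0.02568 and √(0.6580·0.3420/309) = 0.02699.
SE(p̂₁ − p̂₂) = √(SE₁² + SE₂²) = √(0.0006594624 + 0.0007284601) = 0.03725, since the two samples are independent.
At 99% confidence z* = 2.576; margin = 2.576 × 0.03725 = 0.09596.
The difference is 0.7730 − 0.6580 = 0.1150, so the interval is 0.1150 ± 0.09596 = (0.01904, 0.21096).
The interval (0.01904, 0.21096) does not contain 0, so the difference is significant.

significant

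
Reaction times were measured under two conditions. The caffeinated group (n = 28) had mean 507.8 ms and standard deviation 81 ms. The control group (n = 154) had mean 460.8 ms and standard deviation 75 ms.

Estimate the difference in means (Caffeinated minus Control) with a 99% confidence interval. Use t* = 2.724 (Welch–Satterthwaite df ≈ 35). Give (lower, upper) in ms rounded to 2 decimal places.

Per-group SEs: s₁/√n₁ = 81/√28 = 15.3076, s₂/√n₂ = 75/√154 = 6.0437.
Unpooled SE of the difference: √(234.32261776 + 36.52630969) = 16.4575.
Margin of error = t* · SE = 2.724 × 16.4575 = 44.8302.
x̄₁ − x̄₂ = 507.8 − 460.8 = 47.0000.
CI: 47.0000 ± 44.8302 = (2.17, 91.83).

(2.17, 91.83)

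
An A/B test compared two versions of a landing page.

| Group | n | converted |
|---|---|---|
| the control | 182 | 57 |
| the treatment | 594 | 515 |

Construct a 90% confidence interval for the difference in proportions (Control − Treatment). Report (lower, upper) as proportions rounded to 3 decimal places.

(-0.615, -0.493)

p̂₁ = 57/182 = 0.3132 and p̂₂ = 515/594 = 0.8670.
SE₁ = √(p̂₁(1−p̂₁)/n₁) = √(0.3132·0.6868/182) = 0.03438; SE₂ = √(0.8670·0.1330/594) = 0.01393.
Independent samples: SE of the difference = √(SE₁² + SE₂²) = √(0.0011819844 + 0.0001940449) = 0.03709.
z* for 90% confidence is 1.645, so the margin of error is 1.645 × 0.03709 = 0.06101.
Point estimate p̂₁ − p̂₂ = 0.3132 − 0.8670 = -0.5538.
-0.5538 ± 0.06101 → (-0.615, -0.493).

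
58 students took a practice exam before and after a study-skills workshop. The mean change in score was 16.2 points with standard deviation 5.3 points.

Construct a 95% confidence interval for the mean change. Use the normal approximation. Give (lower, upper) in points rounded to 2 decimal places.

This is a matched-pairs design, so SE = s_d/√n = 5.3/√58 = 0.6959.
Margin = 1.960 × 0.6959 = 1.3640; the interval is 16.2 ± 1.3640 = (14.84, 17.56).

(14.84, 17.56)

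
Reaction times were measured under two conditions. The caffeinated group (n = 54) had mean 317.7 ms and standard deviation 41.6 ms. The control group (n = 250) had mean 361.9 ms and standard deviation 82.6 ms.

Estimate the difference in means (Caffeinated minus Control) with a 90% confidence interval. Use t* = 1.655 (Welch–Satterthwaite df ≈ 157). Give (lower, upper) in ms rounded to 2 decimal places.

Per-group SEs: s₁/√n₁ = 41.6/√54 = 5.6610, s₂/√n₂ = 82.6/√250 = 5.2241.
Unpooled SE of the difference: √(32.046921 + 27.29122081) = 7.7031.
Margin of error = t* · SE = 1.655 × 7.7031 = 12.7486.
x̄₁ − x̄₂ = 317.7 − 361.9 = -44.2000.
CI: -44.2000 ± 12.7486 = (-56.95, -31.45).

(-56.95, -31.45)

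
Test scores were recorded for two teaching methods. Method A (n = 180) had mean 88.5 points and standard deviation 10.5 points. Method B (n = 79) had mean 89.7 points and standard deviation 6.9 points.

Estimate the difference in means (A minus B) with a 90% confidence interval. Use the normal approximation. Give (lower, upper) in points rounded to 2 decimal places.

(-3.01, 0.61)

Standard errors of each mean: 10.5/√180 = 0.7826 and 6.9/√79 = 0.7763.
SE(x̄₁ − x̄₂) = √(0.7826² + 0.7763²) = 1.1023 for independent samples with unequal variances.
With z* = 1.645, the margin is 1.645 × 1.1023 = 1.8133.
x̄₁ − x̄₂ = 88.5 − 89.7 = -1.2000; the interval is -1.2000 ± 1.8133 = (-3.01, 0.61).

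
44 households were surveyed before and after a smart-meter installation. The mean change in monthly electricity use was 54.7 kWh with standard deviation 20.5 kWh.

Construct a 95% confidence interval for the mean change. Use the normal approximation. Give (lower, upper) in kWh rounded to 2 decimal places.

This is a matched-pairs design, so SE = s_d/√n = 20.5/√44 = 3.0905.
Margin = 1.960 × 3.0905 = 6.0574; the interval is 54.7 ± 6.0574 = (48.64, 60.76).

(48.64, 60.76)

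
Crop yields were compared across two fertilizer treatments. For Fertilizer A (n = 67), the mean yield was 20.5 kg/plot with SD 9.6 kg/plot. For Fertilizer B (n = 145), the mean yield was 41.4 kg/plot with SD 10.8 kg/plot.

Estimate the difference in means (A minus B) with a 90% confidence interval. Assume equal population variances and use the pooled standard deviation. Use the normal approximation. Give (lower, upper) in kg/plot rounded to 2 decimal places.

s_p = √[((n₁−1)s₁² + (n₂−1)s₂²)/(n₁+n₂−2)] = √[(66·9.6² + 144·10.8²)/210] = 10.4377.
SE = 10.4377·√(1/67 + 1/145) = 1.5419.
With z* = 1.645, margin = 1.645 × 1.5419 = 2.5364.
x̄₁ − x̄₂ = 20.5 − 41.4 = -20.9000; interval -20.9000 ± 2.5364 = (-23.44, -18.36).

(-23.44, -18.36)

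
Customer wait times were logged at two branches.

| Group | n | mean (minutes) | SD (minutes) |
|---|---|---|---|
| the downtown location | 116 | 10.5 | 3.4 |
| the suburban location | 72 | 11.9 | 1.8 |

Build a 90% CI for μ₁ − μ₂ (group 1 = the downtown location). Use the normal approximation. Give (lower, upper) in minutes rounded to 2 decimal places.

SE₁ = s₁/√n₁ = 3.4/√116 = 0.3157; SE₂ = 1.8/√72 = 0.2121.
Independent samples, unequal variances: SE_diff = √(SE₁² + SE₂²) = √(0.09966649 + 0.04498641) = 0.3803.
z* = 1.645, so margin of error = 1.645 × 0.3803 = 0.6256.
Difference in means = 10.5 − 11.9 = -1.4000.
-1.4000 ± 0.6256 → (-2.03, -0.77).

(-2.03, -0.77)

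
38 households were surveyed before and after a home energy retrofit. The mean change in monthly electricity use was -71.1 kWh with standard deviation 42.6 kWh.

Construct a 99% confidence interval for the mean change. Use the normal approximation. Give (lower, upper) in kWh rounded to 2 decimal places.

This is a matched-pairs design, so SE = s_d/√n = 42.6/√38 = 6.9106.
Margin = 2.576 × 6.9106 = 17.8017; the interval is -71.1 ± 17.8017 = (-88.90, -53.30).

(-88.90, -53.30)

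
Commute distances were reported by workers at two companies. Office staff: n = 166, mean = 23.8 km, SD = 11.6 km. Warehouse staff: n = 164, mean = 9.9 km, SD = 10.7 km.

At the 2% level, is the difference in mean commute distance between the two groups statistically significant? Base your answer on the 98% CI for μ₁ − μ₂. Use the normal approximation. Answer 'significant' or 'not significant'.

Per-group SEs: s₁/√n₁ = 11.6/√166 = 0.9003, s₂/√n₂ = 10.7/√164 = 0.8355.
Unpooled SE of the difference: √(0.81054009 + 0.69806025) = 1.2283.
Margin of error = z* · SE = 2.326 × 1.2283 = 2.8570.
x̄₁ − x̄₂ = 23.8 − 9.9 = 13.9000.
CI: 13.9000 ± 2.8570 = (11.0430, 16.7570).
The interval (11.0430, 16.7570) does not contain 0, so the difference is significant.

significant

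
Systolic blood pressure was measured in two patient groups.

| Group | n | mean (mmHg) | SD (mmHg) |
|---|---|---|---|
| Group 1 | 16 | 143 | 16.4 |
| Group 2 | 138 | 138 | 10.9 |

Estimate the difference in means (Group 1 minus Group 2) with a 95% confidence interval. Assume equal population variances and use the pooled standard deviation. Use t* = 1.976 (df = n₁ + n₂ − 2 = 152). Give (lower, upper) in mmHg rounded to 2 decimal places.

s_p = √[((n₁−1)s₁² + (n₂−1)s₂²)/(n₁+n₂−2)] = √[(15·16.4² + 137·10.9²)/152] = 11.5597.
SE = 11.5597·√(1/16 + 1/138) = 3.0529.
With t* = 1.976, margin = 1.976 × 3.0529 = 6.0325.
x̄₁ − x̄₂ = 143 − 138 = 5.0000; interval 5.0000 ± 6.0325 = (-1.03, 11.03).

(-1.03, 11.03)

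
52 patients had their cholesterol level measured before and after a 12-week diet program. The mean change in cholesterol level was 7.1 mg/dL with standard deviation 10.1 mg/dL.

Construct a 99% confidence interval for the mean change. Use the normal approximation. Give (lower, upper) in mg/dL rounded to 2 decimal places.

This is a matched-pairs design, so SE = s_d/√n = 10.1/√52 = 1.4006.
Margin = 2.576 × 1.4006 = 3.6079; the interval is 7.1 ± 3.6079 = (3.49, 10.71).

(3.49, 10.71)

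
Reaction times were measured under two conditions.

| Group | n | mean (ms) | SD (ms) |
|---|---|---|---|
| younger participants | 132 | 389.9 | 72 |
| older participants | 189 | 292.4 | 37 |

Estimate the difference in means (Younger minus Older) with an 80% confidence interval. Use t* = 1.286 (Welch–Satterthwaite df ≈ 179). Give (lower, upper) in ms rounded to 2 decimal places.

Per-group SEs: s₁/√n₁ = 72/√132 = 6.2668, s₂/√n₂ = 37/√189 = 2.6914.
Unpooled SE of the difference: √(39.27278224 + 7.24363396) = 6.8203.
Margin of error = t* · SE = 1.286 × 6.8203 = 8.7709.
x̄₁ − x̄₂ = 389.9 − 292.4 = 97.5000.
CI: 97.5000 ± 8.7709 = (88.73, 106.27).

(88.73, 106.27)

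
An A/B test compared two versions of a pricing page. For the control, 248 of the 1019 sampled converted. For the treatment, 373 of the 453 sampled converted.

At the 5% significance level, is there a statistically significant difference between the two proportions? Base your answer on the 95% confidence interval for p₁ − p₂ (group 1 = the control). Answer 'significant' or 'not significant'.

significant

Sample proportions: 248/1019 = 0.2434, 373/453 = 0.8234.
Each SE is √(p̂(1−p̂)/n): √(0.2434·0.7566/1019) = 0.01344 and √(0.8234·0.1766/453) = 0.01792.
SE(p̂₁ − p̂₂) = √(SE₁² + SE₂²) = √(0.0001806336 + 0.0003211264) = 0.02240, since the two samples are independent.
At 95% confidence z* = 1.960; margin = 1.960 × 0.02240 = 0.04390.
The difference is 0.2434 − 0.8234 = -0.5800, so the interval is -0.5800 ± 0.04390 = (-0.62390, -0.53610).
The interval (-0.62390, -0.53610) does not contain 0, so the difference is significant.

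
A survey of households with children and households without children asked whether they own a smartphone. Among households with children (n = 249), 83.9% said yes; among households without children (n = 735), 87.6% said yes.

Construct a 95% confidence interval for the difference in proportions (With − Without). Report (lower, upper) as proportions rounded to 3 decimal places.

(-0.088, 0.014)

SE₁ = √(p̂₁(1−p̂₁)/n₁) = √(0.8390·0.1610/249) = 0.02329; SE₂ = √(0.8760·0.1240/735) = 0.01216.
Independent samples: SE of the difference = √(SE₁² + SE₂²) = √(0.0005424241 + 0.0001478656) = 0.02627.
z* for 95% confidence is 1.960, so the margin of error is 1.960 × 0.02627 = 0.05149.
Point estimate p̂₁ − p̂₂ = 0.8390 − 0.8760 = -0.0370.
-0.0370 ± 0.05149 → (-0.088, 0.014).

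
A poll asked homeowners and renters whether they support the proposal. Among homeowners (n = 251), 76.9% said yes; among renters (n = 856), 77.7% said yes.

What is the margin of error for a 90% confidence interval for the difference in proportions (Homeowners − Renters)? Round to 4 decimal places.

SE₁ = √(p̂₁(1−p̂₁)/n₁) = √(0.7690·0.2310/251) = 0.02660; SE₂ = √(0.7770·0.2230/856) = 0.01423.
Independent samples: SE of the difference = √(SE₁² + SE₂²) = √(0.00070756 + 0.0002024929) = 0.03017.
z* for 90% confidence is 1.645, so the margin of error is 1.645 × 0.03017 = 0.04963.

0.0496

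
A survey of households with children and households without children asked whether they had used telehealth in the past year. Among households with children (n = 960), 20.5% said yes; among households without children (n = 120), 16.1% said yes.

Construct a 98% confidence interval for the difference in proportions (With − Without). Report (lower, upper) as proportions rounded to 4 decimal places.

(-0.0397, 0.1277)

The two standard errors are √(0.2050×0.7950/960) = 0.01303 and √(0.1610×0.8390/120) = 0.03355.
Because the samples are independent, SE_diff = √(0.01303² + 0.03355²) = 0.03599.
Using z* = 2.326 for 98%, ME = 2.326 × 0.03599 = 0.08371.
p̂₁ − p̂₂ = 0.0440; interval 0.0440 ± 0.08371 gives (-0.0397, 0.1277).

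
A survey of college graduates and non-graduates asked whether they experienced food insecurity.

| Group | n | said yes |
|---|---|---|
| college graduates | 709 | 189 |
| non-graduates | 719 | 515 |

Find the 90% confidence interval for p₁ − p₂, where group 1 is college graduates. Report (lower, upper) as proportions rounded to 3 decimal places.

(-0.489, -0.411)

Sample proportions: 189/709 = 0.2666, 515/719 = 0.7163.
Each SE is √(p̂(1−p̂)/n): √(0.2666·0.7334/709) = 0.01661 and √(0.7163·0.2837/719) = 0.01681.
SE(p̂₁ − p̂₂) = √(SE₁² + SE₂²) = √(0.0002758921 + 0.0002825761) = 0.02363, since the two samples are independent.
At 90% confidence z* = 1.645; margin = 1.645 × 0.02363 = 0.03887.
The difference is 0.2666 − 0.7163 = -0.4497, so the interval is -0.4497 ± 0.03887 = (-0.489, -0.411).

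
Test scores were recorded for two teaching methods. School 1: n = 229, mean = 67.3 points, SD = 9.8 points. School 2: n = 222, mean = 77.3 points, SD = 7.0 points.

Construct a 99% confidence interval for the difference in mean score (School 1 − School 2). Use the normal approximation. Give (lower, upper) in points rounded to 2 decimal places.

(-12.06, -7.94)

Standard errors of each mean: 9.8/√229 = 0.6476 and 7.0/√222 = 0.4698.
SE(x̄₁ − x̄₂) = √(0.6476² + 0.4698²) = 0.8001 for independent samples with unequal variances.
With z* = 2.576, the margin is 2.576 × 0.8001 = 2.0611.
x̄₁ − x̄₂ = 67.3 − 77.3 = -10.0000; the interval is -10.0000 ± 2.0611 = (-12.06, -7.94).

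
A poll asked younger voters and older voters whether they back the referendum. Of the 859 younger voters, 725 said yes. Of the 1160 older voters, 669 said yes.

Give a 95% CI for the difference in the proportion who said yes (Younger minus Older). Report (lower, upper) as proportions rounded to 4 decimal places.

(0.2299, 0.3047)

Sample proportions: 725/859 = 0.8440, 669/1160 = 0.5767.
Each SE is √(p̂(1−p̂)/n): √(0.8440·0.1560/859) = 0.01238 and √(0.5767·0.4233/1160) = 0.01451.
SE(p̂₁ − p̂₂) = √(SE₁² + SE₂²) = √(0.0001532644 + 0.0002105401) = 0.01907, since the two samples are independent.
At 95% confidence z* = 1.960; margin = 1.960 × 0.01907 = 0.03738.
The difference is 0.8440 − 0.5767 = 0.2673, so the interval is 0.2673 ± 0.03738 = (0.2299, 0.3047).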